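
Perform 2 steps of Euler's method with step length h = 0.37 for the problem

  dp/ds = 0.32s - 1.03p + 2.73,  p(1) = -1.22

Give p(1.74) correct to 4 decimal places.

Euler: p_{n+1} = p_n + h·f(s_n, p_n).
s=1.000000, p=-1.220000: f=4.306600 → p ← -1.220000 + 0.37·4.306600 = 0.373442
s=1.370000, p=0.373442: f=2.783755 → p ← 0.373442 + 0.37·2.783755 = 1.403431
p(1.74) ≈ 1.4034

1.4034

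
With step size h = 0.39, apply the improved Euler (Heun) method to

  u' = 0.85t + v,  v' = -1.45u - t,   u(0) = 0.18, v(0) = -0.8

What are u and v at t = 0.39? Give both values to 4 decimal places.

-0.0872, -0.8896

Heun on (u,v): k1 = f(t_n, state_n); k2 = f(t_n + h, state_n + h·k1); state_{n+1} = state_n + (h/2)·(k1 + k2).
0.000000: (0.180000, -0.800000)
  k1 = (-0.800000, -0.261000)
  predictor → (-0.132000, -0.901790)
  k2 = (-0.570290, -0.198600)
  → (-0.087207, -0.889622)
(u(0.39), v(0.39)) ≈ (-0.0872, -0.8896)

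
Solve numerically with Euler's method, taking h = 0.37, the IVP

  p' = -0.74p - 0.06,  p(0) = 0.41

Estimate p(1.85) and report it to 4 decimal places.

Euler: p_{n+1} = p_n + h·f(s_n, p_n).
s=0.000000, p=0.410000: f=-0.363400 → p ← 0.410000 + 0.37·(-0.363400) = 0.275542
s=0.370000, p=0.275542: f=-0.263901 → p ← 0.275542 + 0.37·(-0.263901) = 0.177899
s=0.740000, p=0.177899: f=-0.191645 → p ← 0.177899 + 0.37·(-0.191645) = 0.106990
s=1.110000, p=0.106990: f=-0.139173 → p ← 0.106990 + 0.37·(-0.139173) = 0.055496
s=1.480000, p=0.055496: f=-0.101067 → p ← 0.055496 + 0.37·(-0.101067) = 0.018101
p(1.85) ≈ 0.0181

0.0181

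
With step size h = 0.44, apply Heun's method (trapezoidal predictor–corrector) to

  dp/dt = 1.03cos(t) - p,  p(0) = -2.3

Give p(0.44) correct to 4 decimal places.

Heun: k1 = f(t_n, p_n); k2 = f(t_n + h, p_n + h·k1); p_{n+1} = p_n + (h/2)·(k1 + k2).
t=0.000000, p=-2.300000:
  k1 = f(0.000000, -2.300000) = 3.330000
  k2 = f(0.440000, -0.834800) = 1.766694
  p ← -2.300000 + (0.44/2)·(3.330000 + 1.766694) = -1.178727
p(0.44) ≈ -1.1787

-1.1787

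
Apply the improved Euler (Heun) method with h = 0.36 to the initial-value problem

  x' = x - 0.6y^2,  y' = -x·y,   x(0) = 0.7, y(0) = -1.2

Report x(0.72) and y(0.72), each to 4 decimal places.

0.8104, -0.7299

Heun on (x,y): k1 = f(t_n, state_n); k2 = f(t_n + h, state_n + h·k1); state_{n+1} = state_n + (h/2)·(k1 + k2).
0.000000: (0.700000, -1.200000)
  k1 = (-0.164000, 0.840000)
  predictor → (0.640960, -0.897600)
  k2 = (0.157549, 0.575326)
  → (0.698839, -0.945241)
0.360000: (0.698839, -0.945241)
  k1 = (0.162750, 0.660571)
  predictor → (0.757429, -0.707436)
  k2 = (0.457150, 0.535832)
  → (0.810421, -0.729889)
(x(0.72), y(0.72)) ≈ (0.8104, -0.7299)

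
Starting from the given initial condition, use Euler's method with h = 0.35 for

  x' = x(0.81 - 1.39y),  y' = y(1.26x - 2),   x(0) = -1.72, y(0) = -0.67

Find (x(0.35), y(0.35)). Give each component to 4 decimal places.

Euler on (x,y): x_{n+1} = x_n + h·x', y_{n+1} = y_n + h·y'.
0.000000: (-1.720000, -0.670000); f=(-2.995036, 2.792024) → (-2.768263, 0.307208)
(x(0.35), y(0.35)) ≈ (-2.7683, 0.3072)

-2.7683, 0.3072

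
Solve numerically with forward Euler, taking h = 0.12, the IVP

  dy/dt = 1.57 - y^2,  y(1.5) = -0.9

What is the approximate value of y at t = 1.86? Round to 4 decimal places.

-0.5691

Euler: y_{n+1} = y_n + h·f(t_n, y_n).
t=1.500000, y=-0.900000: f=0.760000 → y ← -0.900000 + 0.12·0.760000 = -0.808800
t=1.620000, y=-0.808800: f=0.915843 → y ← -0.808800 + 0.12·0.915843 = -0.698899
t=1.740000, y=-0.698899: f=1.081540 → y ← -0.698899 + 0.12·1.081540 = -0.569114
y(1.86) ≈ -0.5691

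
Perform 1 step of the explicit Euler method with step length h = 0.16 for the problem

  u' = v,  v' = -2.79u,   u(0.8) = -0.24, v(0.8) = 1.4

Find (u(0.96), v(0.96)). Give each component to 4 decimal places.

-0.0160, 1.5071

Euler on (u,v): u_{n+1} = u_n + h·u', v_{n+1} = v_n + h·v'.
0.800000: (-0.240000, 1.400000); f=(1.400000, 0.669600) → (-0.016000, 1.507136)
(u(0.96), v(0.96)) ≈ (-0.0160, 1.5071)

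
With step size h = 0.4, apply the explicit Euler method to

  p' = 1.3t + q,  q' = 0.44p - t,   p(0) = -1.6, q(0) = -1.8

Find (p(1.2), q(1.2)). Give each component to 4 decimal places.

Euler on (p,q): p_{n+1} = p_n + h·p', q_{n+1} = q_n + h·q'.
0.000000: (-1.600000, -1.800000); f=(-1.800000, -0.704000) → (-2.320000, -2.081600)
0.400000: (-2.320000, -2.081600); f=(-1.561600, -1.420800) → (-2.944640, -2.649920)
0.800000: (-2.944640, -2.649920); f=(-1.609920, -2.095642) → (-3.588608, -3.488177)
(p(1.2), q(1.2)) ≈ (-3.5886, -3.4882)

-3.5886, -3.4882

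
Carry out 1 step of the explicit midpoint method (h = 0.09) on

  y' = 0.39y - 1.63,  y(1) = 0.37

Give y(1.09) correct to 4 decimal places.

Midpoint: k1 = f(t_n, y_n); k2 = f(t_n + h/2, y_n + (h/2)·k1); y_{n+1} = y_n + h·k2.
t=1.000000, y=0.370000:
  k1 = f(1.000000, 0.370000) = -1.485700
  k2 = f(1.045000, 0.303144) = -1.511774
  y ← 0.370000 + 0.09·(-1.511774) = 0.233940
y(1.09) ≈ 0.2339

0.2339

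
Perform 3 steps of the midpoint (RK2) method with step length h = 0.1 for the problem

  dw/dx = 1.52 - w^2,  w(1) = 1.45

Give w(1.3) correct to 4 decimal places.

1.3332

Midpoint: k1 = f(x_n, w_n); k2 = f(x_n + h/2, w_n + (h/2)·k1); w_{n+1} = w_n + h·k2.
x=1.000000, w=1.450000:
  k1 = f(1.000000, 1.450000) = -0.582500
  k2 = f(1.050000, 1.420875) = -0.498886
  w ← 1.450000 + 0.1·(-0.498886) = 1.400111
x=1.100000, w=1.400111:
  k1 = f(1.100000, 1.400111) = -0.440312
  k2 = f(1.150000, 1.378096) = -0.379148
  w ← 1.400111 + 0.1·(-0.379148) = 1.362197
x=1.200000, w=1.362197:
  k1 = f(1.200000, 1.362197) = -0.335580
  k2 = f(1.250000, 1.345418) = -0.290149
  w ← 1.362197 + 0.1·(-0.290149) = 1.333182
w(1.3) ≈ 1.3332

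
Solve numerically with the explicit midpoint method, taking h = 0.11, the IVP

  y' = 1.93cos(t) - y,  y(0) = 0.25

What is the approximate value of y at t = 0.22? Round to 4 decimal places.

Midpoint: k1 = f(t_n, y_n); k2 = f(t_n + h/2, y_n + (h/2)·k1); y_{n+1} = y_n + h·k2.
t=0.000000, y=0.250000:
  k1 = f(0.000000, 0.250000) = 1.680000
  k2 = f(0.055000, 0.342400) = 1.584682
  y ← 0.250000 + 0.11·1.584682 = 0.424315
t=0.110000, y=0.424315:
  k1 = f(0.110000, 0.424315) = 1.494020
  k2 = f(0.165000, 0.506486) = 1.397301
  y ← 0.424315 + 0.11·1.397301 = 0.578018
y(0.22) ≈ 0.5780

0.5780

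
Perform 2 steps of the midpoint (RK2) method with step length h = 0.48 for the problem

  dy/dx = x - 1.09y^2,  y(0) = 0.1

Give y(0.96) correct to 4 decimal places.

0.5043

Midpoint: k1 = f(x_n, y_n); k2 = f(x_n + h/2, y_n + (h/2)·k1); y_{n+1} = y_n + h·k2.
x=0.000000, y=0.100000:
  k1 = f(0.000000, 0.100000) = -0.010900
  k2 = f(0.240000, 0.097384) = 0.229663
  y ← 0.100000 + 0.48·0.229663 = 0.210238
x=0.480000, y=0.210238:
  k1 = f(0.480000, 0.210238) = 0.431822
  k2 = f(0.720000, 0.313875) = 0.612616
  y ← 0.210238 + 0.48·0.612616 = 0.504294
y(0.96) ≈ 0.5043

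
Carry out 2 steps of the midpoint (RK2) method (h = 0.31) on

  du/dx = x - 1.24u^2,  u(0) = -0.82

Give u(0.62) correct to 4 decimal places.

Midpoint: k1 = f(x_n, u_n); k2 = f(x_n + h/2, u_n + (h/2)·k1); u_{n+1} = u_n + h·k2.
x=0.000000, u=-0.820000:
  k1 = f(0.000000, -0.820000) = -0.833776
  k2 = f(0.155000, -0.949235) = -0.962299
  u ← -0.820000 + 0.31·(-0.962299) = -1.118313
x=0.310000, u=-1.118313:
  k1 = f(0.310000, -1.118313) = -1.240773
  k2 = f(0.465000, -1.310633) = -1.665019
  u ← -1.118313 + 0.31·(-1.665019) = -1.634469
u(0.62) ≈ -1.6345

-1.6345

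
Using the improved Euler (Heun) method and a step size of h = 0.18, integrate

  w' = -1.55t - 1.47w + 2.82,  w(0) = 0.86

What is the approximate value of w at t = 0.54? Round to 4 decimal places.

Heun: k1 = f(t_n, w_n); k2 = f(t_n + h, w_n + h·k1); w_{n+1} = w_n + (h/2)·(k1 + k2).
t=0.000000, w=0.860000:
  k1 = f(0.000000, 0.860000) = 1.555800
  k2 = f(0.180000, 1.140044) = 0.865135
  w ← 0.860000 + (0.18/2)·(1.555800 + 0.865135) = 1.077884
t=0.180000, w=1.077884:
  k1 = f(0.180000, 1.077884) = 0.956510
  k2 = f(0.360000, 1.250056) = 0.424418
  w ← 1.077884 + (0.18/2)·(0.956510 + 0.424418) = 1.202168
t=0.360000, w=1.202168:
  k1 = f(0.360000, 1.202168) = 0.494813
  k2 = f(0.540000, 1.291234) = 0.084886
  w ← 1.202168 + (0.18/2)·(0.494813 + 0.084886) = 1.254341
w(0.54) ≈ 1.2543

1.2543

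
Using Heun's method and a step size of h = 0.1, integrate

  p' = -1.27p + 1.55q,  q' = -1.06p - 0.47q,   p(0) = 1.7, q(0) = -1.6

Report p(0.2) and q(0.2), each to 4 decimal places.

Heun on (p,q): k1 = f(s_n, state_n); k2 = f(s_n + h, state_n + h·k1); state_{n+1} = state_n + (h/2)·(k1 + k2).
0.000000: (1.700000, -1.600000)
  k1 = (-4.639000, -1.050000)
  predictor → (1.236100, -1.705000)
  k2 = (-4.212597, -0.508916)
  → (1.257420, -1.677946)
0.100000: (1.257420, -1.677946)
  k1 = (-4.197740, -0.544231)
  predictor → (0.837646, -1.732369)
  k2 = (-3.748982, -0.073692)
  → (0.860084, -1.708842)
(p(0.2), q(0.2)) ≈ (0.8601, -1.7088)

0.8601, -1.7088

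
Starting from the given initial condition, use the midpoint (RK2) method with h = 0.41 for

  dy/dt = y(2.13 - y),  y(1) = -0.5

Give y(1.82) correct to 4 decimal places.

Midpoint: k1 = f(t_n, y_n); k2 = f(t_n + h/2, y_n + (h/2)·k1); y_{n+1} = y_n + h·k2.
t=1.000000, y=-0.500000:
  k1 = f(1.000000, -0.500000) = -1.315000
  k2 = f(1.205000, -0.769575) = -2.231440
  y ← -0.500000 + 0.41·(-2.231440) = -1.414891
t=1.410000, y=-1.414891:
  k1 = f(1.410000, -1.414891) = -5.015632
  k2 = f(1.615000, -2.443095) = -11.172507
  y ← -1.414891 + 0.41·(-11.172507) = -5.995618
y(1.82) ≈ -5.9956

-5.9956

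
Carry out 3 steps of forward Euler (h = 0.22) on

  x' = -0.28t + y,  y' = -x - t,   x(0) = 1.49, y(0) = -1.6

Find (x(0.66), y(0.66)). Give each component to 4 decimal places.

0.1834, -2.4774

Euler on (x,y): x_{n+1} = x_n + h·x', y_{n+1} = y_n + h·y'.
0.000000: (1.490000, -1.600000); f=(-1.600000, -1.490000) → (1.138000, -1.927800)
0.220000: (1.138000, -1.927800); f=(-1.989400, -1.358000) → (0.700332, -2.226560)
0.440000: (0.700332, -2.226560); f=(-2.349760, -1.140332) → (0.183385, -2.477433)
(x(0.66), y(0.66)) ≈ (0.1834, -2.4774)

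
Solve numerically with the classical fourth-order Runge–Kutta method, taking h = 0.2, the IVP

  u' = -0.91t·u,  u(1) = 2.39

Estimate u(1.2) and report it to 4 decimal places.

1.9564

RK4: k1 = f(t_n, u_n); k2 = f(t_n + h/2, u_n + (h/2)·k1); k3 = f(t_n + h/2, u_n + (h/2)·k2); k4 = f(t_n + h, u_n + h·k3); u_{n+1} = u_n + (h/6)·(k1 + 2k2 + 2k3 + k4).
t=1.000000, u=2.390000:
  k1 = f(1.000000, 2.390000) = -2.174900
  k2 = f(1.100000, 2.172510) = -2.174683
  k3 = f(1.100000, 2.172532) = -2.174704
  k4 = f(1.200000, 1.955059) = -2.134925
  u ← 2.390000 + (0.2/6)·(k1 + 2k2 + 2k3 + k4) = 1.956380
u(1.2) ≈ 1.9564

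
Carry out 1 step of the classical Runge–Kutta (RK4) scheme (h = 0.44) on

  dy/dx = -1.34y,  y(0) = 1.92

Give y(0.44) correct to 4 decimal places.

RK4: k1 = f(x_n, y_n); k2 = f(x_n + h/2, y_n + (h/2)·k1); k3 = f(x_n + h/2, y_n + (h/2)·k2); k4 = f(x_n + h, y_n + h·k3); y_{n+1} = y_n + (h/6)·(k1 + 2k2 + 2k3 + k4).
x=0.000000, y=1.920000:
  k1 = f(0.000000, 1.920000) = -2.572800
  k2 = f(0.220000, 1.353984) = -1.814339
  k3 = f(0.220000, 1.520846) = -2.037933
  k4 = f(0.440000, 1.023309) = -1.371235
  y ← 1.920000 + (0.44/6)·(k1 + 2k2 + 2k3 + k4) = 1.065771
y(0.44) ≈ 1.0658

1.0658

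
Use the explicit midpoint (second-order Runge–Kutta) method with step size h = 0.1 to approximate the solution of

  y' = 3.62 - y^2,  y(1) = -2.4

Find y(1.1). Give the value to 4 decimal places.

Midpoint: k1 = f(x_n, y_n); k2 = f(x_n + h/2, y_n + (h/2)·k1); y_{n+1} = y_n + h·k2.
x=1.000000, y=-2.400000:
  k1 = f(1.000000, -2.400000) = -2.140000
  k2 = f(1.050000, -2.507000) = -2.665049
  y ← -2.400000 + 0.1·(-2.665049) = -2.666505
y(1.1) ≈ -2.6665

-2.6665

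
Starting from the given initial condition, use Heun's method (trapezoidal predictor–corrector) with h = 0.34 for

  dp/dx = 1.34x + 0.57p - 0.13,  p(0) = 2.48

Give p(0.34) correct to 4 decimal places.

Heun: k1 = f(x_n, p_n); k2 = f(x_n + h, p_n + h·k1); p_{n+1} = p_n + (h/2)·(k1 + k2).
x=0.000000, p=2.480000:
  k1 = f(0.000000, 2.480000) = 1.283600
  k2 = f(0.340000, 2.916424) = 1.987962
  p ← 2.480000 + (0.34/2)·(1.283600 + 1.987962) = 3.036165
p(0.34) ≈ 3.0362

3.0362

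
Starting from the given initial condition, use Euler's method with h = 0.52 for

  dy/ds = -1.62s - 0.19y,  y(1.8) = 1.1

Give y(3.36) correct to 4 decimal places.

Euler: y_{n+1} = y_n + h·f(s_n, y_n).
s=1.800000, y=1.100000: f=-3.125000 → y ← 1.100000 + 0.52·(-3.125000) = -0.525000
s=2.320000, y=-0.525000: f=-3.658650 → y ← -0.525000 + 0.52·(-3.658650) = -2.427498
s=2.840000, y=-2.427498: f=-4.139575 → y ← -2.427498 + 0.52·(-4.139575) = -4.580077
y(3.36) ≈ -4.5801

-4.5801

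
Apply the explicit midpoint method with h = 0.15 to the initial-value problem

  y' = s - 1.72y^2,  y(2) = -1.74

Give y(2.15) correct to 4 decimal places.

Midpoint: k1 = f(s_n, y_n); k2 = f(s_n + h/2, y_n + (h/2)·k1); y_{n+1} = y_n + h·k2.
s=2.000000, y=-1.740000:
  k1 = f(2.000000, -1.740000) = -3.207472
  k2 = f(2.075000, -1.980560) = -4.671906
  y ← -1.740000 + 0.15·(-4.671906) = -2.440786
y(2.15) ≈ -2.4408

-2.4408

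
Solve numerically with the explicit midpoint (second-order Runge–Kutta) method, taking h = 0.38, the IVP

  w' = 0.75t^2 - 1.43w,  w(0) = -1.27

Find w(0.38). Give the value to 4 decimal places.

Midpoint: k1 = f(t_n, w_n); k2 = f(t_n + h/2, w_n + (h/2)·k1); w_{n+1} = w_n + h·k2.
t=0.000000, w=-1.270000:
  k1 = f(0.000000, -1.270000) = 1.816100
  k2 = f(0.190000, -0.924941) = 1.349741
  w ← -1.270000 + 0.38·1.349741 = -0.757099
w(0.38) ≈ -0.7571

-0.7571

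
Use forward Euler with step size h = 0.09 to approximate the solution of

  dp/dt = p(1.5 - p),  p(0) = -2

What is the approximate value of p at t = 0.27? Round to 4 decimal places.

-5.2659

Euler: p_{n+1} = p_n + h·f(t_n, p_n).
t=0.000000, p=-2.000000: f=-7.000000 → p ← -2.000000 + 0.09·(-7.000000) = -2.630000
t=0.090000, p=-2.630000: f=-10.861900 → p ← -2.630000 + 0.09·(-10.861900) = -3.607571
t=0.180000, p=-3.607571: f=-18.425925 → p ← -3.607571 + 0.09·(-18.425925) = -5.265904
p(0.27) ≈ -5.2659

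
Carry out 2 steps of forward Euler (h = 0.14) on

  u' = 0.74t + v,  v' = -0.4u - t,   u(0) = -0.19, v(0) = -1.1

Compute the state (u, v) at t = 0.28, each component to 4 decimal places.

Euler on (u,v): u_{n+1} = u_n + h·u', v_{n+1} = v_n + h·v'.
0.000000: (-0.190000, -1.100000); f=(-1.100000, 0.076000) → (-0.344000, -1.089360)
0.140000: (-0.344000, -1.089360); f=(-0.985760, -0.002400) → (-0.482006, -1.089696)
(u(0.28), v(0.28)) ≈ (-0.4820, -1.0897)

-0.4820, -1.0897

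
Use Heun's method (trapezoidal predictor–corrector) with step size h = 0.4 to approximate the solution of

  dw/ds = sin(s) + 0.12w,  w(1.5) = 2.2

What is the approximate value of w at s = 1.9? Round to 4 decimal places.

2.7065

Heun: k1 = f(s_n, w_n); k2 = f(s_n + h, w_n + h·k1); w_{n+1} = w_n + (h/2)·(k1 + k2).
s=1.500000, w=2.200000:
  k1 = f(1.500000, 2.200000) = 1.261495
  k2 = f(1.900000, 2.704598) = 1.270852
  w ← 2.200000 + (0.4/2)·(1.261495 + 1.270852) = 2.706469
w(1.9) ≈ 2.7065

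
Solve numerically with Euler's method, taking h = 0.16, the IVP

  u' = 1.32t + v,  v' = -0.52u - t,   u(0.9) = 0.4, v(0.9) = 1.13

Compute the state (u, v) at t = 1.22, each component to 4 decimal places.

1.1472, 0.7190

Euler on (u,v): u_{n+1} = u_n + h·u', v_{n+1} = v_n + h·v'.
0.900000: (0.400000, 1.130000); f=(2.318000, -1.108000) → (0.770880, 0.952720)
1.060000: (0.770880, 0.952720); f=(2.351920, -1.460858) → (1.147187, 0.718983)
(u(1.22), v(1.22)) ≈ (1.1472, 0.7190)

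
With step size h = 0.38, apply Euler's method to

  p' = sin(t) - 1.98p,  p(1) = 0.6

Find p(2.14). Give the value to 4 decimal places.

Euler: p_{n+1} = p_n + h·f(t_n, p_n).
t=1.000000, p=0.600000: f=-0.346529 → p ← 0.600000 + 0.38·(-0.346529) = 0.468319
t=1.380000, p=0.468319: f=0.054582 → p ← 0.468319 + 0.38·0.054582 = 0.489060
t=1.760000, p=0.489060: f=0.013815 → p ← 0.489060 + 0.38·0.013815 = 0.494310
p(2.14) ≈ 0.4943

0.4943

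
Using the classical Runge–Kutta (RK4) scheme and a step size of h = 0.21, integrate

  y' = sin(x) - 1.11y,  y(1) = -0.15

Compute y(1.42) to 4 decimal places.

RK4: k1 = f(x_n, y_n); k2 = f(x_n + h/2, y_n + (h/2)·k1); k3 = f(x_n + h/2, y_n + (h/2)·k2); k4 = f(x_n + h, y_n + h·k3); y_{n+1} = y_n + (h/6)·(k1 + 2k2 + 2k3 + k4).
x=1.000000, y=-0.150000:
  k1 = f(1.000000, -0.150000) = 1.007971
  k2 = f(1.105000, -0.044163) = 0.942485
  k3 = f(1.105000, -0.051039) = 0.950118
  k4 = f(1.210000, 0.049525) = 0.880644
  y ← -0.150000 + (0.21/6)·(k1 + 2k2 + 2k3 + k4) = 0.048584
x=1.210000, y=0.048584:
  k1 = f(1.210000, 0.048584) = 0.881688
  k2 = f(1.315000, 0.141161) = 0.810773
  k3 = f(1.315000, 0.133715) = 0.819039
  k4 = f(1.420000, 0.220582) = 0.743806
  y ← 0.048584 + (0.21/6)·(k1 + 2k2 + 2k3 + k4) = 0.219563
y(1.42) ≈ 0.2196

0.2196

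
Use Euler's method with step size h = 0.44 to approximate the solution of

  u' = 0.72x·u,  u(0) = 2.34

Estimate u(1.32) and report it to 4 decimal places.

Euler: u_{n+1} = u_n + h·f(x_n, u_n).
x=0.000000, u=2.340000: f=0.000000 → u ← 2.340000 + 0.44·0.000000 = 2.340000
x=0.440000, u=2.340000: f=0.741312 → u ← 2.340000 + 0.44·0.741312 = 2.666177
x=0.880000, u=2.666177: f=1.689290 → u ← 2.666177 + 0.44·1.689290 = 3.409465
u(1.32) ≈ 3.4095

3.4095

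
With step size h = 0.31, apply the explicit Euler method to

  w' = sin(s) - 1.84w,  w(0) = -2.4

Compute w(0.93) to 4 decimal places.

Euler: w_{n+1} = w_n + h·f(s_n, w_n).
s=0.000000, w=-2.400000: f=4.416000 → w ← -2.400000 + 0.31·4.416000 = -1.031040
s=0.310000, w=-1.031040: f=2.202172 → w ← -1.031040 + 0.31·2.202172 = -0.348367
s=0.620000, w=-0.348367: f=1.222030 → w ← -0.348367 + 0.31·1.222030 = 0.030463
w(0.93) ≈ 0.0305

0.0305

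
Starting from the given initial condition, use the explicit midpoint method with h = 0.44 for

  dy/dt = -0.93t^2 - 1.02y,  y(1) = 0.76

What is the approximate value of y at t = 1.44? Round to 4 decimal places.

Midpoint: k1 = f(t_n, y_n); k2 = f(t_n + h/2, y_n + (h/2)·k1); y_{n+1} = y_n + h·k2.
t=1.000000, y=0.760000:
  k1 = f(1.000000, 0.760000) = -1.705200
  k2 = f(1.220000, 0.384856) = -1.776765
  y ← 0.760000 + 0.44·(-1.776765) = -0.021777
y(1.44) ≈ -0.0218

-0.0218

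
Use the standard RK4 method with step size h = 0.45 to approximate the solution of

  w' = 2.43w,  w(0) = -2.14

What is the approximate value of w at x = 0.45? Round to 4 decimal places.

-6.3534

RK4: k1 = f(x_n, w_n); k2 = f(x_n + h/2, w_n + (h/2)·k1); k3 = f(x_n + h/2, w_n + (h/2)·k2); k4 = f(x_n + h, w_n + h·k3); w_{n+1} = w_n + (h/6)·(k1 + 2k2 + 2k3 + k4).
x=0.000000, w=-2.140000:
  k1 = f(0.000000, -2.140000) = -5.200200
  k2 = f(0.225000, -3.310045) = -8.043409
  k3 = f(0.225000, -3.949767) = -9.597934
  k4 = f(0.450000, -6.459070) = -15.695541
  w ← -2.140000 + (0.45/6)·(k1 + 2k2 + 2k3 + k4) = -6.353382
w(0.45) ≈ -6.3534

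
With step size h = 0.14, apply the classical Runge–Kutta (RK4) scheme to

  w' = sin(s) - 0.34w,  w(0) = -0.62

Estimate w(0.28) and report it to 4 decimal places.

RK4: k1 = f(s_n, w_n); k2 = f(s_n + h/2, w_n + (h/2)·k1); k3 = f(s_n + h/2, w_n + (h/2)·k2); k4 = f(s_n + h, w_n + h·k3); w_{n+1} = w_n + (h/6)·(k1 + 2k2 + 2k3 + k4).
s=0.000000, w=-0.620000:
  k1 = f(0.000000, -0.620000) = 0.210800
  k2 = f(0.070000, -0.605244) = 0.275726
  k3 = f(0.070000, -0.600699) = 0.274181
  k4 = f(0.140000, -0.581615) = 0.337292
  w ← -0.620000 + (0.14/6)·(k1 + 2k2 + 2k3 + k4) = -0.581549
s=0.140000, w=-0.581549:
  k1 = f(0.140000, -0.581549) = 0.337270
  k2 = f(0.210000, -0.557940) = 0.398160
  k3 = f(0.210000, -0.553678) = 0.396710
  k4 = f(0.280000, -0.526009) = 0.455199
  w ← -0.581549 + (0.14/6)·(k1 + 2k2 + 2k3 + k4) = -0.525964
w(0.28) ≈ -0.5260

-0.5260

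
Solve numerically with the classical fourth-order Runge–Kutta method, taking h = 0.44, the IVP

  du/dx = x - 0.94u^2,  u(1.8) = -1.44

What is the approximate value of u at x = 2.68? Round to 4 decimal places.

-1.0049

RK4: k1 = f(x_n, u_n); k2 = f(x_n + h/2, u_n + (h/2)·k1); k3 = f(x_n + h/2, u_n + (h/2)·k2); k4 = f(x_n + h, u_n + h·k3); u_{n+1} = u_n + (h/6)·(k1 + 2k2 + 2k3 + k4).
x=1.800000, u=-1.440000:
  k1 = f(1.800000, -1.440000) = -0.149184
  k2 = f(2.020000, -1.472820) = -0.019048
  k3 = f(2.020000, -1.444191) = 0.059455
  k4 = f(2.240000, -1.413840) = 0.360993
  u ← -1.440000 + (0.44/6)·(k1 + 2k2 + 2k3 + k4) = -1.418541
x=2.240000, u=-1.418541:
  k1 = f(2.240000, -1.418541) = 0.348477
  k2 = f(2.460000, -1.341876) = 0.767406
  k3 = f(2.460000, -1.249712) = 0.991928
  k4 = f(2.680000, -0.982093) = 1.773364
  u ← -1.418541 + (0.44/6)·(k1 + 2k2 + 2k3 + k4) = -1.004904
u(2.68) ≈ -1.0049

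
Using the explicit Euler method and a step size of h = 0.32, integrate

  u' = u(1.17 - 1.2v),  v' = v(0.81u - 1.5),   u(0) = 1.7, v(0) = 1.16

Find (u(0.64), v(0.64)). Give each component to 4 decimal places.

1.4947, 1.0356

Euler on (u,v): u_{n+1} = u_n + h·u', v_{n+1} = v_n + h·v'.
0.000000: (1.700000, 1.160000); f=(-0.377400, -0.142680) → (1.579232, 1.114342)
0.320000: (1.579232, 1.114342); f=(-0.264065, -0.246071) → (1.494731, 1.035600)
(u(0.64), v(0.64)) ≈ (1.4947, 1.0356)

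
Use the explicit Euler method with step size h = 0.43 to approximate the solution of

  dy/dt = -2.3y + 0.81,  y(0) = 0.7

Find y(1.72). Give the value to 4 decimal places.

Euler: y_{n+1} = y_n + h·f(t_n, y_n).
t=0.000000, y=0.700000: f=-0.800000 → y ← 0.700000 + 0.43·(-0.800000) = 0.356000
t=0.430000, y=0.356000: f=-0.008800 → y ← 0.356000 + 0.43·(-0.008800) = 0.352216
t=0.860000, y=0.352216: f=-0.000097 → y ← 0.352216 + 0.43·(-0.000097) = 0.352174
t=1.290000, y=0.352174: f=-0.000001 → y ← 0.352174 + 0.43·(-0.000001) = 0.352174
y(1.72) ≈ 0.3522

0.3522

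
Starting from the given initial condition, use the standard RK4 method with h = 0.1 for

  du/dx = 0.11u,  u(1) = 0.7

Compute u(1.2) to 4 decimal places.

RK4: k1 = f(x_n, u_n); k2 = f(x_n + h/2, u_n + (h/2)·k1); k3 = f(x_n + h/2, u_n + (h/2)·k2); k4 = f(x_n + h, u_n + h·k3); u_{n+1} = u_n + (h/6)·(k1 + 2k2 + 2k3 + k4).
x=1.000000, u=0.700000:
  k1 = f(1.000000, 0.700000) = 0.077000
  k2 = f(1.050000, 0.703850) = 0.077423
  k3 = f(1.050000, 0.703871) = 0.077426
  k4 = f(1.100000, 0.707743) = 0.077852
  u ← 0.700000 + (0.1/6)·(k1 + 2k2 + 2k3 + k4) = 0.707743
x=1.100000, u=0.707743:
  k1 = f(1.100000, 0.707743) = 0.077852
  k2 = f(1.150000, 0.711635) = 0.078280
  k3 = f(1.150000, 0.711656) = 0.078282
  k4 = f(1.200000, 0.715571) = 0.078713
  u ← 0.707743 + (0.1/6)·(k1 + 2k2 + 2k3 + k4) = 0.715571
u(1.2) ≈ 0.7156

0.7156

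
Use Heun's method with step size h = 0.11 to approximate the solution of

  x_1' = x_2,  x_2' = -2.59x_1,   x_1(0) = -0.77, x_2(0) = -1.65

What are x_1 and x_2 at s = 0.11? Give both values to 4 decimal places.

Heun on (x_1,x_2): k1 = f(s_n, state_n); k2 = f(s_n + h, state_n + h·k1); state_{n+1} = state_n + (h/2)·(k1 + k2).
0.000000: (-0.770000, -1.650000)
  k1 = (-1.650000, 1.994300)
  predictor → (-0.951500, -1.430627)
  k2 = (-1.430627, 2.464385)
  → (-0.939434, -1.404772)
(x_1(0.11), x_2(0.11)) ≈ (-0.9394, -1.4048)

-0.9394, -1.4048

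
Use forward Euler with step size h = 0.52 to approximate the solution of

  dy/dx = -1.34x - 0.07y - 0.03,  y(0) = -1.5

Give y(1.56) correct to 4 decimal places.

-2.4610

Euler: y_{n+1} = y_n + h·f(x_n, y_n).
x=0.000000, y=-1.500000: f=0.075000 → y ← -1.500000 + 0.52·0.075000 = -1.461000
x=0.520000, y=-1.461000: f=-0.624530 → y ← -1.461000 + 0.52·(-0.624530) = -1.785756
x=1.040000, y=-1.785756: f=-1.298597 → y ← -1.785756 + 0.52·(-1.298597) = -2.461026
y(1.56) ≈ -2.4610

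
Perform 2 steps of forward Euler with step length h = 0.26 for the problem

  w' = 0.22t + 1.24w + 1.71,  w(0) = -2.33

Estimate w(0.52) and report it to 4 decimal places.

-3.0272

Euler: w_{n+1} = w_n + h·f(t_n, w_n).
t=0.000000, w=-2.330000: f=-1.179200 → w ← -2.330000 + 0.26·(-1.179200) = -2.636592
t=0.260000, w=-2.636592: f=-1.502174 → w ← -2.636592 + 0.26·(-1.502174) = -3.027157
w(0.52) ≈ -3.0272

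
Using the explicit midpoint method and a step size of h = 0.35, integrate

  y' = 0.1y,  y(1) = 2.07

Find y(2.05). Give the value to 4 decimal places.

Midpoint: k1 = f(x_n, y_n); k2 = f(x_n + h/2, y_n + (h/2)·k1); y_{n+1} = y_n + h·k2.
x=1.000000, y=2.070000:
  k1 = f(1.000000, 2.070000) = 0.207000
  k2 = f(1.175000, 2.106225) = 0.210622
  y ← 2.070000 + 0.35·0.210622 = 2.143718
x=1.350000, y=2.143718:
  k1 = f(1.350000, 2.143718) = 0.214372
  k2 = f(1.525000, 2.181233) = 0.218123
  y ← 2.143718 + 0.35·0.218123 = 2.220061
x=1.700000, y=2.220061:
  k1 = f(1.700000, 2.220061) = 0.222006
  k2 = f(1.875000, 2.258912) = 0.225891
  y ← 2.220061 + 0.35·0.225891 = 2.299123
y(2.05) ≈ 2.2991

2.2991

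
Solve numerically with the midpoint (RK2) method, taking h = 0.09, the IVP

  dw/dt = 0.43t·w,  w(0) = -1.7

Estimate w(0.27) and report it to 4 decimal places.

-1.7268

Midpoint: k1 = f(t_n, w_n); k2 = f(t_n + h/2, w_n + (h/2)·k1); w_{n+1} = w_n + h·k2.
t=0.000000, w=-1.700000:
  k1 = f(0.000000, -1.700000) = 0.000000
  k2 = f(0.045000, -1.700000) = -0.032895
  w ← -1.700000 + 0.09·(-0.032895) = -1.702961
t=0.090000, w=-1.702961:
  k1 = f(0.090000, -1.702961) = -0.065905
  k2 = f(0.135000, -1.705926) = -0.099029
  w ← -1.702961 + 0.09·(-0.099029) = -1.711873
t=0.180000, w=-1.711873:
  k1 = f(0.180000, -1.711873) = -0.132499
  k2 = f(0.225000, -1.717836) = -0.166201
  w ← -1.711873 + 0.09·(-0.166201) = -1.726831
w(0.27) ≈ -1.7268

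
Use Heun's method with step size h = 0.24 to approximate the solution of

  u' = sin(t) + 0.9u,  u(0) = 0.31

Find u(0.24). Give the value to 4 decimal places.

0.4127

Heun: k1 = f(t_n, u_n); k2 = f(t_n + h, u_n + h·k1); u_{n+1} = u_n + (h/2)·(k1 + k2).
t=0.000000, u=0.310000:
  k1 = f(0.000000, 0.310000) = 0.279000
  k2 = f(0.240000, 0.376960) = 0.576967
  u ← 0.310000 + (0.24/2)·(0.279000 + 0.576967) = 0.412716
u(0.24) ≈ 0.4127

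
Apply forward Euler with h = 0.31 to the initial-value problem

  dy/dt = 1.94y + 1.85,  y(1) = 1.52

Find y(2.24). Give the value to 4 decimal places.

Euler: y_{n+1} = y_n + h·f(t_n, y_n).
t=1.000000, y=1.520000: f=4.798800 → y ← 1.520000 + 0.31·4.798800 = 3.007628
t=1.310000, y=3.007628: f=7.684798 → y ← 3.007628 + 0.31·7.684798 = 5.389915
t=1.620000, y=5.389915: f=12.306436 → y ← 5.389915 + 0.31·12.306436 = 9.204911
t=1.930000, y=9.204911: f=19.707527 → y ← 9.204911 + 0.31·19.707527 = 15.314244
y(2.24) ≈ 15.3142

15.3142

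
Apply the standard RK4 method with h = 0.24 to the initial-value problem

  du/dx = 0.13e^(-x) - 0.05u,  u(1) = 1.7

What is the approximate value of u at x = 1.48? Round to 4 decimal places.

RK4: k1 = f(x_n, u_n); k2 = f(x_n + h/2, u_n + (h/2)·k1); k3 = f(x_n + h/2, u_n + (h/2)·k2); k4 = f(x_n + h, u_n + h·k3); u_{n+1} = u_n + (h/6)·(k1 + 2k2 + 2k3 + k4).
x=1.000000, u=1.700000:
  k1 = f(1.000000, 1.700000) = -0.037176
  k2 = f(1.120000, 1.695539) = -0.042361
  k3 = f(1.120000, 1.694917) = -0.042329
  k4 = f(1.240000, 1.689841) = -0.046872
  u ← 1.700000 + (0.24/6)·(k1 + 2k2 + 2k3 + k4) = 1.689863
x=1.240000, u=1.689863:
  k1 = f(1.240000, 1.689863) = -0.046873
  k2 = f(1.360000, 1.684238) = -0.050846
  k3 = f(1.360000, 1.683761) = -0.050822
  k4 = f(1.480000, 1.677666) = -0.054290
  u ← 1.689863 + (0.24/6)·(k1 + 2k2 + 2k3 + k4) = 1.677683
u(1.48) ≈ 1.6777

1.6777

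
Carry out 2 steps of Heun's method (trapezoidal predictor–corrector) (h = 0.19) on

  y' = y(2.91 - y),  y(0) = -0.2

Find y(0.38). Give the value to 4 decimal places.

Heun: k1 = f(x_n, y_n); k2 = f(x_n + h, y_n + h·k1); y_{n+1} = y_n + (h/2)·(k1 + k2).
x=0.000000, y=-0.200000:
  k1 = f(0.000000, -0.200000) = -0.622000
  k2 = f(0.190000, -0.318180) = -1.027142
  y ← -0.200000 + (0.19/2)·(-0.622000 + (-1.027142)) = -0.356669
x=0.190000, y=-0.356669:
  k1 = f(0.190000, -0.356669) = -1.165118
  k2 = f(0.380000, -0.578041) = -2.016230
  y ← -0.356669 + (0.19/2)·(-1.165118 + (-2.016230)) = -0.658897
y(0.38) ≈ -0.6589

-0.6589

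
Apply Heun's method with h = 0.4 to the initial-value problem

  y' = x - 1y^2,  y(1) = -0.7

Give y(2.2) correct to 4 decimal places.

Heun: k1 = f(x_n, y_n); k2 = f(x_n + h, y_n + h·k1); y_{n+1} = y_n + (h/2)·(k1 + k2).
x=1.000000, y=-0.700000:
  k1 = f(1.000000, -0.700000) = 0.510000
  k2 = f(1.400000, -0.496000) = 1.153984
  y ← -0.700000 + (0.4/2)·(0.510000 + 1.153984) = -0.367203
x=1.400000, y=-0.367203:
  k1 = f(1.400000, -0.367203) = 1.265162
  k2 = f(1.800000, 0.138862) = 1.780717
  y ← -0.367203 + (0.4/2)·(1.265162 + 1.780717) = 0.241973
x=1.800000, y=0.241973:
  k1 = f(1.800000, 0.241973) = 1.741449
  k2 = f(2.200000, 0.938552) = 1.319119
  y ← 0.241973 + (0.4/2)·(1.741449 + 1.319119) = 0.854086
y(2.2) ≈ 0.8541

0.8541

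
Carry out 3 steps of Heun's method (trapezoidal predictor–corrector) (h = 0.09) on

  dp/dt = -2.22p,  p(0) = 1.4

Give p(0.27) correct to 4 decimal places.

0.7724

Heun: k1 = f(t_n, p_n); k2 = f(t_n + h, p_n + h·k1); p_{n+1} = p_n + (h/2)·(k1 + k2).
t=0.000000, p=1.400000:
  k1 = f(0.000000, 1.400000) = -3.108000
  k2 = f(0.090000, 1.120280) = -2.487022
  p ← 1.400000 + (0.09/2)·(-3.108000 + (-2.487022)) = 1.148224
t=0.090000, p=1.148224:
  k1 = f(0.090000, 1.148224) = -2.549057
  k2 = f(0.180000, 0.918809) = -2.039756
  p ← 1.148224 + (0.09/2)·(-2.549057 + (-2.039756)) = 0.941727
t=0.180000, p=0.941727:
  k1 = f(0.180000, 0.941727) = -2.090635
  k2 = f(0.270000, 0.753570) = -1.672926
  p ← 0.941727 + (0.09/2)·(-2.090635 + (-1.672926)) = 0.772367
p(0.27) ≈ 0.7724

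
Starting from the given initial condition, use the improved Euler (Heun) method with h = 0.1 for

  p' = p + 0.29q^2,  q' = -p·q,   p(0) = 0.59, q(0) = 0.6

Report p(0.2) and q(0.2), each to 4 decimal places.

Heun on (p,q): k1 = f(t_n, state_n); k2 = f(t_n + h, state_n + h·k1); state_{n+1} = state_n + (h/2)·(k1 + k2).
0.000000: (0.590000, 0.600000)
  k1 = (0.694400, -0.354000)
  predictor → (0.659440, 0.564600)
  k2 = (0.751884, -0.372320)
  → (0.662314, 0.563684)
0.100000: (0.662314, 0.563684)
  k1 = (0.754459, -0.373336)
  predictor → (0.737760, 0.526350)
  k2 = (0.818103, -0.388320)
  → (0.740942, 0.525601)
(p(0.2), q(0.2)) ≈ (0.7409, 0.5256)

0.7409, 0.5256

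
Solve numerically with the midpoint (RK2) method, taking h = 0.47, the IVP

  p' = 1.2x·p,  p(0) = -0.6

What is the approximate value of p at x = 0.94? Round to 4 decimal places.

Midpoint: k1 = f(x_n, p_n); k2 = f(x_n + h/2, p_n + (h/2)·k1); p_{n+1} = p_n + h·k2.
x=0.000000, p=-0.600000:
  k1 = f(0.000000, -0.600000) = 0.000000
  k2 = f(0.235000, -0.600000) = -0.169200
  p ← -0.600000 + 0.47·(-0.169200) = -0.679524
x=0.470000, p=-0.679524:
  k1 = f(0.470000, -0.679524) = -0.383252
  k2 = f(0.705000, -0.769588) = -0.651072
  p ← -0.679524 + 0.47·(-0.651072) = -0.985528
p(0.94) ≈ -0.9855

-0.9855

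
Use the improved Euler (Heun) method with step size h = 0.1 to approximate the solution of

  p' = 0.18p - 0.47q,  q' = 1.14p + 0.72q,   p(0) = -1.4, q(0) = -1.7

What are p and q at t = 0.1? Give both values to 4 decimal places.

Heun on (p,q): k1 = f(t_n, state_n); k2 = f(t_n + h, state_n + h·k1); state_{n+1} = state_n + (h/2)·(k1 + k2).
0.000000: (-1.400000, -1.700000)
  k1 = (0.547000, -2.820000)
  predictor → (-1.345300, -1.982000)
  k2 = (0.689386, -2.960682)
  → (-1.338181, -1.989034)
(p(0.1), q(0.1)) ≈ (-1.3382, -1.9890)

-1.3382, -1.9890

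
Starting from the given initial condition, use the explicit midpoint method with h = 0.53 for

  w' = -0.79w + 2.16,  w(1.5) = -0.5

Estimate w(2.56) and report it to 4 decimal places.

1.2869

Midpoint: k1 = f(x_n, w_n); k2 = f(x_n + h/2, w_n + (h/2)·k1); w_{n+1} = w_n + h·k2.
x=1.500000, w=-0.500000:
  k1 = f(1.500000, -0.500000) = 2.555000
  k2 = f(1.765000, 0.177075) = 2.020111
  w ← -0.500000 + 0.53·2.020111 = 0.570659
x=2.030000, w=0.570659:
  k1 = f(2.030000, 0.570659) = 1.709180
  k2 = f(2.295000, 1.023591) = 1.351363
  w ← 0.570659 + 0.53·1.351363 = 1.286881
w(2.56) ≈ 1.2869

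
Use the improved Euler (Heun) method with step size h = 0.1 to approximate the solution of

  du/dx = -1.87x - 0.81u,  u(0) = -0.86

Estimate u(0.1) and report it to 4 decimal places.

-0.8025

Heun: k1 = f(x_n, u_n); k2 = f(x_n + h, u_n + h·k1); u_{n+1} = u_n + (h/2)·(k1 + k2).
x=0.000000, u=-0.860000:
  k1 = f(0.000000, -0.860000) = 0.696600
  k2 = f(0.100000, -0.790340) = 0.453175
  u ← -0.860000 + (0.1/2)·(0.696600 + 0.453175) = -0.802511
u(0.1) ≈ -0.8025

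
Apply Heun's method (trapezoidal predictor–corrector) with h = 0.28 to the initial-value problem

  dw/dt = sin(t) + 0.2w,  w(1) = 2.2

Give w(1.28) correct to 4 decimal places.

Heun: k1 = f(t_n, w_n); k2 = f(t_n + h, w_n + h·k1); w_{n+1} = w_n + (h/2)·(k1 + k2).
t=1.000000, w=2.200000:
  k1 = f(1.000000, 2.200000) = 1.281471
  k2 = f(1.280000, 2.558812) = 1.469778
  w ← 2.200000 + (0.28/2)·(1.281471 + 1.469778) = 2.585175
w(1.28) ≈ 2.5852

2.5852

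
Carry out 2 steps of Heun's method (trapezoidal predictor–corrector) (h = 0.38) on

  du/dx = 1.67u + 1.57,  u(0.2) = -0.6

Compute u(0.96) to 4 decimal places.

Heun: k1 = f(x_n, u_n); k2 = f(x_n + h, u_n + h·k1); u_{n+1} = u_n + (h/2)·(k1 + k2).
x=0.200000, u=-0.600000:
  k1 = f(0.200000, -0.600000) = 0.568000
  k2 = f(0.580000, -0.384160) = 0.928453
  u ← -0.600000 + (0.38/2)·(0.568000 + 0.928453) = -0.315674
x=0.580000, u=-0.315674:
  k1 = f(0.580000, -0.315674) = 1.042824
  k2 = f(0.960000, 0.080599) = 1.704601
  u ← -0.315674 + (0.38/2)·(1.042824 + 1.704601) = 0.206337
u(0.96) ≈ 0.2063

0.2063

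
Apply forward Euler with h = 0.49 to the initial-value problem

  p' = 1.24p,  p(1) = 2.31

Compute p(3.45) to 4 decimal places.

24.8029

Euler: p_{n+1} = p_n + h·f(x_n, p_n).
x=1.000000, p=2.310000: f=2.864400 → p ← 2.310000 + 0.49·2.864400 = 3.713556
x=1.490000, p=3.713556: f=4.604809 → p ← 3.713556 + 0.49·4.604809 = 5.969913
x=1.980000, p=5.969913: f=7.402692 → p ← 5.969913 + 0.49·7.402692 = 9.597232
x=2.470000, p=9.597232: f=11.900567 → p ← 9.597232 + 0.49·11.900567 = 15.428509
x=2.960000, p=15.428509: f=19.131352 → p ← 15.428509 + 0.49·19.131352 = 24.802872
p(3.45) ≈ 24.8029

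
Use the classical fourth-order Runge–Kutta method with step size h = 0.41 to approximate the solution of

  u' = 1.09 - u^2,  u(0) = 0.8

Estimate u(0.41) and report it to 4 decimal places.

0.9324

RK4: k1 = f(x_n, u_n); k2 = f(x_n + h/2, u_n + (h/2)·k1); k3 = f(x_n + h/2, u_n + (h/2)·k2); k4 = f(x_n + h, u_n + h·k3); u_{n+1} = u_n + (h/6)·(k1 + 2k2 + 2k3 + k4).
x=0.000000, u=0.800000:
  k1 = f(0.000000, 0.800000) = 0.450000
  k2 = f(0.205000, 0.892250) = 0.293890
  k3 = f(0.205000, 0.860247) = 0.349974
  k4 = f(0.410000, 0.943489) = 0.199828
  u ← 0.800000 + (0.41/6)·(k1 + 2k2 + 2k3 + k4) = 0.932400
u(0.41) ≈ 0.9324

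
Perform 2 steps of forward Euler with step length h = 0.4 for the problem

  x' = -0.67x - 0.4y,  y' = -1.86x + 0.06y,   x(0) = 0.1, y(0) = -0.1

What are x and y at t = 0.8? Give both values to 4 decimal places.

Euler on (x,y): x_{n+1} = x_n + h·x', y_{n+1} = y_n + h·y'.
0.000000: (0.100000, -0.100000); f=(-0.027000, -0.192000) → (0.089200, -0.176800)
0.400000: (0.089200, -0.176800); f=(0.010956, -0.176520) → (0.093582, -0.247408)
(x(0.8), y(0.8)) ≈ (0.0936, -0.2474)

0.0936, -0.2474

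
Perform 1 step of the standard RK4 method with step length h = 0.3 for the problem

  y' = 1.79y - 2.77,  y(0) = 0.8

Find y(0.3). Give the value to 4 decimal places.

0.2689

RK4: k1 = f(x_n, y_n); k2 = f(x_n + h/2, y_n + (h/2)·k1); k3 = f(x_n + h/2, y_n + (h/2)·k2); k4 = f(x_n + h, y_n + h·k3); y_{n+1} = y_n + (h/6)·(k1 + 2k2 + 2k3 + k4).
x=0.000000, y=0.800000:
  k1 = f(0.000000, 0.800000) = -1.338000
  k2 = f(0.150000, 0.599300) = -1.697253
  k3 = f(0.150000, 0.545412) = -1.793712
  k4 = f(0.300000, 0.261886) = -2.301224
  y ← 0.800000 + (0.3/6)·(k1 + 2k2 + 2k3 + k4) = 0.268942
y(0.3) ≈ 0.2689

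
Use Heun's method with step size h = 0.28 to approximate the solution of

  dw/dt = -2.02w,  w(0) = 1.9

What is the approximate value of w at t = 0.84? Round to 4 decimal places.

0.3989

Heun: k1 = f(t_n, w_n); k2 = f(t_n + h, w_n + h·k1); w_{n+1} = w_n + (h/2)·(k1 + k2).
t=0.000000, w=1.900000:
  k1 = f(0.000000, 1.900000) = -3.838000
  k2 = f(0.280000, 0.825360) = -1.667227
  w ← 1.900000 + (0.28/2)·(-3.838000 + (-1.667227)) = 1.129268
t=0.280000, w=1.129268:
  k1 = f(0.280000, 1.129268) = -2.281122
  k2 = f(0.560000, 0.490554) = -0.990919
  w ← 1.129268 + (0.28/2)·(-2.281122 + (-0.990919)) = 0.671182
t=0.560000, w=0.671182:
  k1 = f(0.560000, 0.671182) = -1.355789
  k2 = f(0.840000, 0.291562) = -0.588955
  w ← 0.671182 + (0.28/2)·(-1.355789 + (-0.588955)) = 0.398918
w(0.84) ≈ 0.3989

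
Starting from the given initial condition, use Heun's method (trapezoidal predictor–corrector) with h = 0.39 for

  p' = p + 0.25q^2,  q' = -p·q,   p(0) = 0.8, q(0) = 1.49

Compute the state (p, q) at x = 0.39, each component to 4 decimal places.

Heun on (p,q): k1 = f(x_n, state_n); k2 = f(x_n + h, state_n + h·k1); state_{n+1} = state_n + (h/2)·(k1 + k2).
0.000000: (0.800000, 1.490000)
  k1 = (1.355025, -1.192000)
  predictor → (1.328460, 1.025120)
  k2 = (1.591178, -1.361831)
  → (1.374509, 0.992003)
(p(0.39), q(0.39)) ≈ (1.3745, 0.9920)

1.3745, 0.9920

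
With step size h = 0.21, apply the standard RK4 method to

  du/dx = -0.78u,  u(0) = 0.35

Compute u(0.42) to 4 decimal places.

RK4: k1 = f(x_n, u_n); k2 = f(x_n + h/2, u_n + (h/2)·k1); k3 = f(x_n + h/2, u_n + (h/2)·k2); k4 = f(x_n + h, u_n + h·k3); u_{n+1} = u_n + (h/6)·(k1 + 2k2 + 2k3 + k4).
x=0.000000, u=0.350000:
  k1 = f(0.000000, 0.350000) = -0.273000
  k2 = f(0.105000, 0.321335) = -0.250641
  k3 = f(0.105000, 0.323683) = -0.252472
  k4 = f(0.210000, 0.296981) = -0.231645
  u ← 0.350000 + (0.21/6)·(k1 + 2k2 + 2k3 + k4) = 0.297119
x=0.210000, u=0.297119:
  k1 = f(0.210000, 0.297119) = -0.231753
  k2 = f(0.315000, 0.272785) = -0.212773
  k3 = f(0.315000, 0.274778) = -0.214327
  k4 = f(0.420000, 0.252111) = -0.196646
  u ← 0.297119 + (0.21/6)·(k1 + 2k2 + 2k3 + k4) = 0.252228
u(0.42) ≈ 0.2522

0.2522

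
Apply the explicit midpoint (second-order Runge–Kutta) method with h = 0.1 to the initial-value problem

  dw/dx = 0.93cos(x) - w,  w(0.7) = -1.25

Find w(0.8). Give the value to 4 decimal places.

-1.0668

Midpoint: k1 = f(x_n, w_n); k2 = f(x_n + h/2, w_n + (h/2)·k1); w_{n+1} = w_n + h·k2.
x=0.700000, w=-1.250000:
  k1 = f(0.700000, -1.250000) = 1.961303
  k2 = f(0.750000, -1.151935) = 1.832405
  w ← -1.250000 + 0.1·1.832405 = -1.066759
w(0.8) ≈ -1.0668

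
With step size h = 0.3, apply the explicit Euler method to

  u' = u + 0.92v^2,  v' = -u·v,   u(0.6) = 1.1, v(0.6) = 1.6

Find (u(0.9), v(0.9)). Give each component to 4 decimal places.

2.1366, 1.0720

Euler on (u,v): u_{n+1} = u_n + h·u', v_{n+1} = v_n + h·v'.
0.600000: (1.100000, 1.600000); f=(3.455200, -1.760000) → (2.136560, 1.072000)
(u(0.9), v(0.9)) ≈ (2.1366, 1.0720)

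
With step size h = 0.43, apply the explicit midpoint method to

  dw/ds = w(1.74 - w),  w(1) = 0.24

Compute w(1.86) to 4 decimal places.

0.7172

Midpoint: k1 = f(s_n, w_n); k2 = f(s_n + h/2, w_n + (h/2)·k1); w_{n+1} = w_n + h·k2.
s=1.000000, w=0.240000:
  k1 = f(1.000000, 0.240000) = 0.360000
  k2 = f(1.215000, 0.317400) = 0.451533
  w ← 0.240000 + 0.43·0.451533 = 0.434159
s=1.430000, w=0.434159:
  k1 = f(1.430000, 0.434159) = 0.566943
  k2 = f(1.645000, 0.556052) = 0.658337
  w ← 0.434159 + 0.43·0.658337 = 0.717244
w(1.86) ≈ 0.7172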